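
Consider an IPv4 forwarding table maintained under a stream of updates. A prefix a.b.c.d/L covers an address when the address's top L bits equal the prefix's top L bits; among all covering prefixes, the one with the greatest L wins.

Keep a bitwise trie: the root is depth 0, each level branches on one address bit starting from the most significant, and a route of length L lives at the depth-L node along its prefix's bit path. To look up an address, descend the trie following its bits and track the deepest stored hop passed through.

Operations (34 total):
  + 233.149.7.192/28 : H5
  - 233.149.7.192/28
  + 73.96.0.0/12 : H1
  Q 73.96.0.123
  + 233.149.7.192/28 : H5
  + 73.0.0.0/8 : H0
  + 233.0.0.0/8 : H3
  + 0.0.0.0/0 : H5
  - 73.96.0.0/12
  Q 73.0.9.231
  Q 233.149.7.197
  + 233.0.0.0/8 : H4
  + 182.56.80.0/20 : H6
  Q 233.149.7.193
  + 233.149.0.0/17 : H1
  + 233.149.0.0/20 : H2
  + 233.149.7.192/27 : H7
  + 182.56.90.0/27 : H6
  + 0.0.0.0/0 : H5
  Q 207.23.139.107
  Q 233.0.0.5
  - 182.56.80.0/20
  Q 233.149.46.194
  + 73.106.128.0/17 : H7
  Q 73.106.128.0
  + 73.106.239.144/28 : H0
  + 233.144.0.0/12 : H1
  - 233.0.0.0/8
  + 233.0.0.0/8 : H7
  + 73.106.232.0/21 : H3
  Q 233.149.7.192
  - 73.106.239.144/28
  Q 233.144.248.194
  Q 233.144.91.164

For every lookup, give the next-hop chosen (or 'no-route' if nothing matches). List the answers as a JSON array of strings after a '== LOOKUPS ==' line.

Process each operation:
  + 233.149.7.192/28 (H5) depth=28
  del 233.149.7.192/28 (clear depth 28)
  + 73.96.0.0/12 (H1) depth=12
  lookup 73.96.0.123: bits 010010010110 walk d0:-→d1:-→d2:-→d3:-→d4:-→d5:-→d6:-→d7:-→d8:-→d9:-→d10:-→d11:-→d12:H1 -> H1
  + 233.149.7.192/28 (H5) depth=28
  + 73.0.0.0/8 (H0) depth=8
  + 233.0.0.0/8 (H3) depth=8
  + 0.0.0.0/0 (H5) depth=0
  del 73.96.0.0/12 (clear depth 12)
  lookup 73.0.9.231: bits 010010010 walk d0:H5→d1:-→d2:-→d3:-→d4:-→d5:-→d6:-→d7:-→d8:H0→d9:- -> H0
  lookup 233.149.7.197: bits 1110100110010101000001111100 walk d0:H5→d1:-→d2:-→d3:-→d4:-→d5:-→d6:-→d7:-→d8:H3→d9:-→d10:-→d11:-→d12:-→d13:-→d14:-→d15:-→d16:-→d17:-→d18:-→d19:-→d20:-→d21:-→d22:-→d23:-→d24:-→d25:-→d26:-→d27:-→d28:H5 -> H5
  + 233.0.0.0/8 (H4) depth=8
  + 182.56.80.0/20 (H6) depth=20
  lookup 233.149.7.193: bits 1110100110010101000001111100 walk d0:H5→d1:-→d2:-→d3:-→d4:-→d5:-→d6:-→d7:-→d8:H4→d9:-→d10:-→d11:-→d12:-→d13:-→d14:-→d15:-→d16:-→d17:-→d18:-→d19:-→d20:-→d21:-→d22:-→d23:-→d24:-→d25:-→d26:-→d27:-→d28:H5 -> H5
  + 233.149.0.0/17 (H1) depth=17
  + 233.149.0.0/20 (H2) depth=20
  + 233.149.7.192/27 (H7) depth=27
  + 182.56.90.0/27 (H6) depth=27
  + 0.0.0.0/0 (H5) depth=0
  lookup 207.23.139.107: bits 11 walk d0:H5→d1:-→d2:- -> H5
  lookup 233.0.0.5: bits 11101001 walk d0:H5→d1:-→d2:-→d3:-→d4:-→d5:-→d6:-→d7:-→d8:H4 -> H4
  del 182.56.80.0/20 (clear depth 20)
  lookup 233.149.46.194: bits 111010011001010100 walk d0:H5→d1:-→d2:-→d3:-→d4:-→d5:-→d6:-→d7:-→d8:H4→d9:-→d10:-→d11:-→d12:-→d13:-→d14:-→d15:-→d16:-→d17:H1→d18:- -> H1
  + 73.106.128.0/17 (H7) depth=17
  lookup 73.106.128.0: bits 01001001011010101 walk d0:H5→d1:-→d2:-→d3:-→d4:-→d5:-→d6:-→d7:-→d8:H0→d9:-→d10:-→d11:-→d12:-→d13:-→d14:-→d15:-→d16:-→d17:H7 -> H7
  + 73.106.239.144/28 (H0) depth=28
  + 233.144.0.0/12 (H1) depth=12
  del 233.0.0.0/8 (clear depth 8)
  + 233.0.0.0/8 (H7) depth=8
  + 73.106.232.0/21 (H3) depth=21
  lookup 233.149.7.192: bits 1110100110010101000001111100 walk d0:H5→d1:-→d2:-→d3:-→d4:-→d5:-→d6:-→d7:-→d8:H7→d9:-→d10:-→d11:-→d12:H1→d13:-→d14:-→d15:-→d16:-→d17:H1→d18:-→d19:-→d20:H2→d21:-→d22:-→d23:-→d24:-→d25:-→d26:-→d27:H7→d28:H5 -> H5
  del 73.106.239.144/28 (clear depth 28)
  lookup 233.144.248.194: bits 1110100110010 walk d0:H5→d1:-→d2:-→d3:-→d4:-→d5:-→d6:-→d7:-→d8:H7→d9:-→d10:-→d11:-→d12:H1→d13:- -> H1
  lookup 233.144.91.164: bits 1110100110010 walk d0:H5→d1:-→d2:-→d3:-→d4:-→d5:-→d6:-→d7:-→d8:H7→d9:-→d10:-→d11:-→d12:H1→d13:- -> H1

== LOOKUPS ==
["H1","H0","H5","H5","H5","H4","H1","H7","H5","H1","H1"]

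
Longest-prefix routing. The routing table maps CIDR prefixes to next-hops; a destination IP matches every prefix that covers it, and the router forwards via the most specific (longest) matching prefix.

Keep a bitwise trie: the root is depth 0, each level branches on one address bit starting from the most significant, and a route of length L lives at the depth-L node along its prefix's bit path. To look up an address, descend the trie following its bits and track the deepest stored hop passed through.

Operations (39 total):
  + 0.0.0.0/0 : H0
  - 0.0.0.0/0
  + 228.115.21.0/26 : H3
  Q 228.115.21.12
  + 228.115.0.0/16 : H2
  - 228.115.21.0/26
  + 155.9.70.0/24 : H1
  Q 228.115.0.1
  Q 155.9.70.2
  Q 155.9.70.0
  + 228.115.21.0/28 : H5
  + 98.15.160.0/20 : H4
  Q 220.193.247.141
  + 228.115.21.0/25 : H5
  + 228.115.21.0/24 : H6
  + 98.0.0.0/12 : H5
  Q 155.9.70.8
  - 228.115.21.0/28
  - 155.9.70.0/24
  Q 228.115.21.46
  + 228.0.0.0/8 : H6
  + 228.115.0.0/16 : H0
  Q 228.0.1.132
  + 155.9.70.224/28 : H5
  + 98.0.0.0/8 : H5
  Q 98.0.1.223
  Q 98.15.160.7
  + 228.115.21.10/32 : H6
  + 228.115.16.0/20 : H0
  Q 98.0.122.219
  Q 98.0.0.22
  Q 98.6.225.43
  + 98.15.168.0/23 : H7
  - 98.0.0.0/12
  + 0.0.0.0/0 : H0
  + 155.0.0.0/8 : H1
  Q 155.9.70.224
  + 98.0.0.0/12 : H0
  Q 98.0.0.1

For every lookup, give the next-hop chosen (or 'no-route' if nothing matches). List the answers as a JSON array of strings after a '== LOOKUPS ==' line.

Process each operation:
  + 0.0.0.0/0 (H0) depth=0
  - 0.0.0.0/0 clear@0
  + 228.115.21.0/26 (H3) depth=26
  lookup 228.115.21.12: bits 11100100011100110001010100 walk d0:-→d1:-→d2:-→d3:-→d4:-→d5:-→d6:-→d7:-→d8:-→d9:-→d10:-→d11:-→d12:-→d13:-→d14:-→d15:-→d16:-→d17:-→d18:-→d19:-→d20:-→d21:-→d22:-→d23:-→d24:-→d25:-→d26:H3 -> H3
  + 228.115.0.0/16 (H2) depth=16
  - 228.115.21.0/26 clear@26
  + 155.9.70.0/24 (H1) depth=24
  lookup 228.115.0.1: bits 1110010001110011000 walk d0:-→d1:-→d2:-→d3:-→d4:-→d5:-→d6:-→d7:-→d8:-→d9:-→d10:-→d11:-→d12:-→d13:-→d14:-→d15:-→d16:H2→d17:-→d18:-→d19:- -> H2
  lookup 155.9.70.2: bits 100110110000100101000110 walk d0:-→d1:-→d2:-→d3:-→d4:-→d5:-→d6:-→d7:-→d8:-→d9:-→d10:-→d11:-→d12:-→d13:-→d14:-→d15:-→d16:-→d17:-→d18:-→d19:-→d20:-→d21:-→d22:-→d23:-→d24:H1 -> H1
  lookup 155.9.70.0: bits 100110110000100101000110 walk d0:-→d1:-→d2:-→d3:-→d4:-→d5:-→d6:-→d7:-→d8:-→d9:-→d10:-→d11:-→d12:-→d13:-→d14:-→d15:-→d16:-→d17:-→d18:-→d19:-→d20:-→d21:-→d22:-→d23:-→d24:H1 -> H1
  + 228.115.21.0/28 (H5) depth=28
  + 98.15.160.0/20 (H4) depth=20
  lookup 220.193.247.141: bits 11 walk d0:-→d1:-→d2:- -> no-route
  + 228.115.21.0/25 (H5) depth=25
  + 228.115.21.0/24 (H6) depth=24
  + 98.0.0.0/12 (H5) depth=12
  lookup 155.9.70.8: bits 100110110000100101000110 walk d0:-→d1:-→d2:-→d3:-→d4:-→d5:-→d6:-→d7:-→d8:-→d9:-→d10:-→d11:-→d12:-→d13:-→d14:-→d15:-→d16:-→d17:-→d18:-→d19:-→d20:-→d21:-→d22:-→d23:-→d24:H1 -> H1
  - 228.115.21.0/28 clear@28
  - 155.9.70.0/24 clear@24
  lookup 228.115.21.46: bits 11100100011100110001010100 walk d0:-→d1:-→d2:-→d3:-→d4:-→d5:-→d6:-→d7:-→d8:-→d9:-→d10:-→d11:-→d12:-→d13:-→d14:-→d15:-→d16:H2→d17:-→d18:-→d19:-→d20:-→d21:-→d22:-→d23:-→d24:H6→d25:H5→d26:- -> H5
  + 228.0.0.0/8 (H6) depth=8
  + 228.115.0.0/16 (H0) depth=16
  lookup 228.0.1.132: bits 111001000 walk d0:-→d1:-→d2:-→d3:-→d4:-→d5:-→d6:-→d7:-→d8:H6→d9:- -> H6
  + 155.9.70.224/28 (H5) depth=28
  + 98.0.0.0/8 (H5) depth=8
  lookup 98.0.1.223: bits 011000100000 walk d0:-→d1:-→d2:-→d3:-→d4:-→d5:-→d6:-→d7:-→d8:H5→d9:-→d10:-→d11:-→d12:H5 -> H5
  lookup 98.15.160.7: bits 01100010000011111010 walk d0:-→d1:-→d2:-→d3:-→d4:-→d5:-→d6:-→d7:-→d8:H5→d9:-→d10:-→d11:-→d12:H5→d13:-→d14:-→d15:-→d16:-→d17:-→d18:-→d19:-→d20:H4 -> H4
  + 228.115.21.10/32 (H6) depth=32
  + 228.115.16.0/20 (H0) depth=20
  lookup 98.0.122.219: bits 011000100000 walk d0:-→d1:-→d2:-→d3:-→d4:-→d5:-→d6:-→d7:-→d8:H5→d9:-→d10:-→d11:-→d12:H5 -> H5
  lookup 98.0.0.22: bits 011000100000 walk d0:-→d1:-→d2:-→d3:-→d4:-→d5:-→d6:-→d7:-→d8:H5→d9:-→d10:-→d11:-→d12:H5 -> H5
  lookup 98.6.225.43: bits 011000100000 walk d0:-→d1:-→d2:-→d3:-→d4:-→d5:-→d6:-→d7:-→d8:H5→d9:-→d10:-→d11:-→d12:H5 -> H5
  + 98.15.168.0/23 (H7) depth=23
  - 98.0.0.0/12 clear@12
  + 0.0.0.0/0 (H0) depth=0
  + 155.0.0.0/8 (H1) depth=8
  lookup 155.9.70.224: bits 1001101100001001010001101110 walk d0:H0→d1:-→d2:-→d3:-→d4:-→d5:-→d6:-→d7:-→d8:H1→d9:-→d10:-→d11:-→d12:-→d13:-→d14:-→d15:-→d16:-→d17:-→d18:-→d19:-→d20:-→d21:-→d22:-→d23:-→d24:-→d25:-→d26:-→d27:-→d28:H5 -> H5
  + 98.0.0.0/12 (H0) depth=12
  lookup 98.0.0.1: bits 011000100000 walk d0:H0→d1:-→d2:-→d3:-→d4:-→d5:-→d6:-→d7:-→d8:H5→d9:-→d10:-→d11:-→d12:H0 -> H0

== LOOKUPS ==
["H3","H2","H1","H1","no-route","H1","H5","H6","H5","H4","H5","H5","H5","H5","H0"]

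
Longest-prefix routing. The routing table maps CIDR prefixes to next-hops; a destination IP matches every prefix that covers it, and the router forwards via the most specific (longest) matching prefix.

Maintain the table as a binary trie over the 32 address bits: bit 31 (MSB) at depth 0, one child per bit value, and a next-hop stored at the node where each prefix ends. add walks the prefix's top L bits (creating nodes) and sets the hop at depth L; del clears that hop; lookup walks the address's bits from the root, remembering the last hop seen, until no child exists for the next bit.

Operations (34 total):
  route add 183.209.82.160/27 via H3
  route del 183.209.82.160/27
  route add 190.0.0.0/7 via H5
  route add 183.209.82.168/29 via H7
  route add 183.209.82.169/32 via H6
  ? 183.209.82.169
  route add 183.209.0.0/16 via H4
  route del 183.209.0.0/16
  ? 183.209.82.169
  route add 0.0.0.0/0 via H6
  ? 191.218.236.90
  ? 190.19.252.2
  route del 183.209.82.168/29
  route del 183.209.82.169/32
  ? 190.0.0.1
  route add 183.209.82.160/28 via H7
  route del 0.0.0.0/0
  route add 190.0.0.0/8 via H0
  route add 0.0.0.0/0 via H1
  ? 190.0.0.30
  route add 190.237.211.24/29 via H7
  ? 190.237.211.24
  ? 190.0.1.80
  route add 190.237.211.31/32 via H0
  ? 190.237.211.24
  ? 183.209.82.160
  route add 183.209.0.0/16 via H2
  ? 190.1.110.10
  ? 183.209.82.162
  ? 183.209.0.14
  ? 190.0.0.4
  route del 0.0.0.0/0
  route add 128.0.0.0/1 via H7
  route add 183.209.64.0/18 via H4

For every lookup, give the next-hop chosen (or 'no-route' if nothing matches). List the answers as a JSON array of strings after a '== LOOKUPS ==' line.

Process each operation:
  add 183.209.82.160/27 -> H3 at depth 27
  del 183.209.82.160/27 (clear depth 27)
  add 190.0.0.0/7 -> H5 at depth 7
  add 183.209.82.168/29 -> H7 at depth 29
  add 183.209.82.169/32 -> H6 at depth 32
  Q 183.209.82.169: descend 10110111110100010101001010101001 ; hops seen [H7,H6] ; pick H6
  add 183.209.0.0/16 -> H4 at depth 16
  del 183.209.0.0/16 (clear depth 16)
  Q 183.209.82.169: descend 10110111110100010101001010101001 ; hops seen [H7,H6] ; pick H6
  add 0.0.0.0/0 -> H6 at depth 0
  Q 191.218.236.90: descend 1011111 ; hops seen [H6,H5] ; pick H5
  Q 190.19.252.2: descend 1011111 ; hops seen [H6,H5] ; pick H5
  del 183.209.82.168/29 (clear depth 29)
  del 183.209.82.169/32 (clear depth 32)
  Q 190.0.0.1: descend 1011111 ; hops seen [H6,H5] ; pick H5
  add 183.209.82.160/28 -> H7 at depth 28
  del 0.0.0.0/0 (clear depth 0)
  add 190.0.0.0/8 -> H0 at depth 8
  add 0.0.0.0/0 -> H1 at depth 0
  Q 190.0.0.30: descend 10111110 ; hops seen [H1,H5,H0] ; pick H0
  add 190.237.211.24/29 -> H7 at depth 29
  Q 190.237.211.24: descend 10111110111011011101001100011 ; hops seen [H1,H5,H0,H7] ; pick H7
  Q 190.0.1.80: descend 10111110 ; hops seen [H1,H5,H0] ; pick H0
  add 190.237.211.31/32 -> H0 at depth 32
  Q 190.237.211.24: descend 10111110111011011101001100011 ; hops seen [H1,H5,H0,H7] ; pick H7
  Q 183.209.82.160: descend 1011011111010001010100101010 ; hops seen [H1,H7] ; pick H7
  add 183.209.0.0/16 -> H2 at depth 16
  Q 190.1.110.10: descend 10111110 ; hops seen [H1,H5,H0] ; pick H0
  Q 183.209.82.162: descend 1011011111010001010100101010 ; hops seen [H1,H2,H7] ; pick H7
  Q 183.209.0.14: descend 10110111110100010 ; hops seen [H1,H2] ; pick H2
  Q 190.0.0.4: descend 10111110 ; hops seen [H1,H5,H0] ; pick H0
  del 0.0.0.0/0 (clear depth 0)
  add 128.0.0.0/1 -> H7 at depth 1
  add 183.209.64.0/18 -> H4 at depth 18

== LOOKUPS ==
["H6","H6","H5","H5","H5","H0","H7","H0","H7","H7","H0","H7","H2","H0"]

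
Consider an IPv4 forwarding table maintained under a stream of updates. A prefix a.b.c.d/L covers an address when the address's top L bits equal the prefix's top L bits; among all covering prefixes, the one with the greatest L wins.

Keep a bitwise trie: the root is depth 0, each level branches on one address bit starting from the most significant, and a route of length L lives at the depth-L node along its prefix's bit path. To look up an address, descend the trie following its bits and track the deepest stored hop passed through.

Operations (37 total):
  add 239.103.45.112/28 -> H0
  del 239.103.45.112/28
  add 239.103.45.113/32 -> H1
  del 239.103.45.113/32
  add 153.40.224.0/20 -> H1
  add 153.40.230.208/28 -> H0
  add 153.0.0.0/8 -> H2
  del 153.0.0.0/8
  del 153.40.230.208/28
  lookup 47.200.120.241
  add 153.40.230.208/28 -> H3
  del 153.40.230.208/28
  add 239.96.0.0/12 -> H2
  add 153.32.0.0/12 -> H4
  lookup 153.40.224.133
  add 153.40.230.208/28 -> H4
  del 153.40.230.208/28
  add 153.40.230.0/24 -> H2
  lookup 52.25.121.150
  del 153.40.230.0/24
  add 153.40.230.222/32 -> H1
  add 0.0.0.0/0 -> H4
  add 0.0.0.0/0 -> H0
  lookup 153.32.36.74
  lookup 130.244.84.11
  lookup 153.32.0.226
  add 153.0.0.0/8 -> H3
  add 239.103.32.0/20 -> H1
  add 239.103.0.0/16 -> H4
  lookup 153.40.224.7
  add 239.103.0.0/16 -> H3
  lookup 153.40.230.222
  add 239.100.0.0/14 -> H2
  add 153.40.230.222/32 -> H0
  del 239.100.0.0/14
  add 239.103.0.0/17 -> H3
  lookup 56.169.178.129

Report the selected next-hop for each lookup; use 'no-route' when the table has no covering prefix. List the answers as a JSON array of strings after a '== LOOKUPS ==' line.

Trace:
  + 239.103.45.112/28 (H0) depth=28
  - 239.103.45.112/28 clear@28
  + 239.103.45.113/32 (H1) depth=32
  - 239.103.45.113/32 clear@32
  + 153.40.224.0/20 (H1) depth=20
  + 153.40.230.208/28 (H0) depth=28
  + 153.0.0.0/8 (H2) depth=8
  - 153.0.0.0/8 clear@8
  - 153.40.230.208/28 clear@28
  lookup 47.200.120.241: bits ε walk d0:- -> no-route
  + 153.40.230.208/28 (H3) depth=28
  - 153.40.230.208/28 clear@28
  + 239.96.0.0/12 (H2) depth=12
  + 153.32.0.0/12 (H4) depth=12
  lookup 153.40.224.133: bits 100110010010100011100 walk d0:-→d1:-→d2:-→d3:-→d4:-→d5:-→d6:-→d7:-→d8:-→d9:-→d10:-→d11:-→d12:H4→d13:-→d14:-→d15:-→d16:-→d17:-→d18:-→d19:-→d20:H1→d21:- -> H1
  + 153.40.230.208/28 (H4) depth=28
  - 153.40.230.208/28 clear@28
  + 153.40.230.0/24 (H2) depth=24
  lookup 52.25.121.150: bits ε walk d0:- -> no-route
  - 153.40.230.0/24 clear@24
  + 153.40.230.222/32 (H1) depth=32
  + 0.0.0.0/0 (H4) depth=0
  + 0.0.0.0/0 (H0) depth=0
  lookup 153.32.36.74: bits 100110010010 walk d0:H0→d1:-→d2:-→d3:-→d4:-→d5:-→d6:-→d7:-→d8:-→d9:-→d10:-→d11:-→d12:H4 -> H4
  lookup 130.244.84.11: bits 100 walk d0:H0→d1:-→d2:-→d3:- -> H0
  lookup 153.32.0.226: bits 100110010010 walk d0:H0→d1:-→d2:-→d3:-→d4:-→d5:-→d6:-→d7:-→d8:-→d9:-→d10:-→d11:-→d12:H4 -> H4
  + 153.0.0.0/8 (H3) depth=8
  + 239.103.32.0/20 (H1) depth=20
  + 239.103.0.0/16 (H4) depth=16
  lookup 153.40.224.7: bits 100110010010100011100 walk d0:H0→d1:-→d2:-→d3:-→d4:-→d5:-→d6:-→d7:-→d8:H3→d9:-→d10:-→d11:-→d12:H4→d13:-→d14:-→d15:-→d16:-→d17:-→d18:-→d19:-→d20:H1→d21:- -> H1
  + 239.103.0.0/16 (H3) depth=16
  lookup 153.40.230.222: bits 10011001001010001110011011011110 walk d0:H0→d1:-→d2:-→d3:-→d4:-→d5:-→d6:-→d7:-→d8:H3→d9:-→d10:-→d11:-→d12:H4→d13:-→d14:-→d15:-→d16:-→d17:-→d18:-→d19:-→d20:H1→d21:-→d22:-→d23:-→d24:-→d25:-→d26:-→d27:-→d28:-→d29:-→d30:-→d31:-→d32:H1 -> H1
  + 239.100.0.0/14 (H2) depth=14
  + 153.40.230.222/32 (H0) depth=32
  - 239.100.0.0/14 clear@14
  + 239.103.0.0/17 (H3) depth=17
  lookup 56.169.178.129: bits ε walk d0:H0 -> H0

== LOOKUPS ==
["no-route","H1","no-route","H4","H0","H4","H1","H1","H0"]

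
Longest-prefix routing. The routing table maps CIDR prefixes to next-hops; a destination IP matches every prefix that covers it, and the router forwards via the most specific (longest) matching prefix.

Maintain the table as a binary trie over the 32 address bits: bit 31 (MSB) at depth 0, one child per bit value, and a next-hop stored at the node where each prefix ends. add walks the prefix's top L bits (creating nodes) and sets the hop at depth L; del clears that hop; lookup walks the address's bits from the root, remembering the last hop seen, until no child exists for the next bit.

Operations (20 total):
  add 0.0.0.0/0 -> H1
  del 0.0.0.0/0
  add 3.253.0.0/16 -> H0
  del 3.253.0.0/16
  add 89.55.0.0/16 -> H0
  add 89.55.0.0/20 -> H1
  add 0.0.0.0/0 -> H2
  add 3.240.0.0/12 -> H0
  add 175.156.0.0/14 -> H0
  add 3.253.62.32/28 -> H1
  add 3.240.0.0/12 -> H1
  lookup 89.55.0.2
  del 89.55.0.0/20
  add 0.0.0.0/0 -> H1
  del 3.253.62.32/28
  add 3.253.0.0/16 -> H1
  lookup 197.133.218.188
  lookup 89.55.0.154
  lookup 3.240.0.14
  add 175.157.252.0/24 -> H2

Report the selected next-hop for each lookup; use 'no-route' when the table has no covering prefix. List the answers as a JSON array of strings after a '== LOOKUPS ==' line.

Apply in order:
  + 0.0.0.0/0 (H1) depth=0
  - 0.0.0.0/0 clear@0
  + 3.253.0.0/16 (H0) depth=16
  - 3.253.0.0/16 clear@16
  + 89.55.0.0/16 (H0) depth=16
  + 89.55.0.0/20 (H1) depth=20
  + 0.0.0.0/0 (H2) depth=0
  + 3.240.0.0/12 (H0) depth=12
  + 175.156.0.0/14 (H0) depth=14
  + 3.253.62.32/28 (H1) depth=28
  + 3.240.0.0/12 (H1) depth=12
  ? 89.55.0.2  path d0:H2→d1:-→d2:-→d3:-→d4:-→d5:-→d6:-→d7:-→d8:-→d9:-→d10:-→d11:-→d12:-→d13:-→d14:-→d15:-→d16:H0→d17:-→d18:-→d19:-→d20:H1  best=H1
  - 89.55.0.0/20 clear@20
  + 0.0.0.0/0 (H1) depth=0
  - 3.253.62.32/28 clear@28
  + 3.253.0.0/16 (H1) depth=16
  ? 197.133.218.188  path d0:H1→d1:-  best=H1
  ? 89.55.0.154  path d0:H1→d1:-→d2:-→d3:-→d4:-→d5:-→d6:-→d7:-→d8:-→d9:-→d10:-→d11:-→d12:-→d13:-→d14:-→d15:-→d16:H0→d17:-→d18:-→d19:-→d20:-  best=H0
  ? 3.240.0.14  path d0:H1→d1:-→d2:-→d3:-→d4:-→d5:-→d6:-→d7:-→d8:-→d9:-→d10:-→d11:-→d12:H1  best=H1
  + 175.157.252.0/24 (H2) depth=24

== LOOKUPS ==
["H1","H1","H0","H1"]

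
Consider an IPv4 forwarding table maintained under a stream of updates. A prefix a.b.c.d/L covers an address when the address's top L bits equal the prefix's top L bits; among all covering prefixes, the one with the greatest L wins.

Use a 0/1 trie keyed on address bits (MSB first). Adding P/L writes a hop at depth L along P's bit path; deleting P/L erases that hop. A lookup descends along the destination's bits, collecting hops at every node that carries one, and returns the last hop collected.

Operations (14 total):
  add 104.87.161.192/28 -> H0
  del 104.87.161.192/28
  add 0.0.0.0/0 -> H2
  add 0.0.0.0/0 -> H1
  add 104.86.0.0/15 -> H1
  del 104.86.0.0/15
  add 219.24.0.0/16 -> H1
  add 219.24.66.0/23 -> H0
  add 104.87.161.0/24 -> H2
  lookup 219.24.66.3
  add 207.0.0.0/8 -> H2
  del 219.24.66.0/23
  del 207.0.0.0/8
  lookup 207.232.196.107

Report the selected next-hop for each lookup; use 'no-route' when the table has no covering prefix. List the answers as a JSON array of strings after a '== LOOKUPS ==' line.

Apply in order:
  add 104.87.161.192/28 -> H0 at depth 28
  del 104.87.161.192/28 (clear depth 28)
  add 0.0.0.0/0 -> H2 at depth 0
  add 0.0.0.0/0 -> H1 at depth 0
  add 104.86.0.0/15 -> H1 at depth 15
  del 104.86.0.0/15 (clear depth 15)
  add 219.24.0.0/16 -> H1 at depth 16
  add 219.24.66.0/23 -> H0 at depth 23
  add 104.87.161.0/24 -> H2 at depth 24
  lookup 219.24.66.3: bits 11011011000110000100001 walk d0:H1→d1:-→d2:-→d3:-→d4:-→d5:-→d6:-→d7:-→d8:-→d9:-→d10:-→d11:-→d12:-→d13:-→d14:-→d15:-→d16:H1→d17:-→d18:-→d19:-→d20:-→d21:-→d22:-→d23:H0 -> H0
  add 207.0.0.0/8 -> H2 at depth 8
  del 219.24.66.0/23 (clear depth 23)
  del 207.0.0.0/8 (clear depth 8)
  lookup 207.232.196.107: bits 11001111 walk d0:H1→d1:-→d2:-→d3:-→d4:-→d5:-→d6:-→d7:-→d8:- -> H1

== LOOKUPS ==
["H0","H1"]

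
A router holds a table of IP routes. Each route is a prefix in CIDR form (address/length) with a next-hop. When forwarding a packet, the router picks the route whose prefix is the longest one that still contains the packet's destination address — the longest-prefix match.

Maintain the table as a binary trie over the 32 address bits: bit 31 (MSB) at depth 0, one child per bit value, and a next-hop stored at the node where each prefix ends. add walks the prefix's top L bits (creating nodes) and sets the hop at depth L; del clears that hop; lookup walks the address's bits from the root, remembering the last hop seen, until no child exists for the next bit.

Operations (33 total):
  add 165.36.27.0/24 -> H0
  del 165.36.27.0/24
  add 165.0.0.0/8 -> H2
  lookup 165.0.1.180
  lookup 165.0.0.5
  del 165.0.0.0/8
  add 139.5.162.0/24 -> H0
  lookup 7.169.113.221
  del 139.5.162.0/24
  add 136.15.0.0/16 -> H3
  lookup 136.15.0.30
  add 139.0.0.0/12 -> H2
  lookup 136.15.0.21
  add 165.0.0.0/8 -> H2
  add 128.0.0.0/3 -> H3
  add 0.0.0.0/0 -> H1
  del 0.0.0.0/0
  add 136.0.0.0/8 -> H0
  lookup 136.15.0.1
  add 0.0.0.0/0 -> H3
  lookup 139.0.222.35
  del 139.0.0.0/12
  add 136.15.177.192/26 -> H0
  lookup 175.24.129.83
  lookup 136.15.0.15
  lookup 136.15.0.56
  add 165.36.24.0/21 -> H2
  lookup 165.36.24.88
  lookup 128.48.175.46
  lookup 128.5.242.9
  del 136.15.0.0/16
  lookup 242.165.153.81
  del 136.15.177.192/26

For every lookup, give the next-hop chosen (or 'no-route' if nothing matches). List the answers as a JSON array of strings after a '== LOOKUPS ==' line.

Trace:
  + 165.36.27.0/24 (H0) depth=24
  - 165.36.27.0/24 clear@24
  + 165.0.0.0/8 (H2) depth=8
  Q 165.0.1.180: descend 1010010100 ; hops seen [H2] ; pick H2
  Q 165.0.0.5: descend 1010010100 ; hops seen [H2] ; pick H2
  - 165.0.0.0/8 clear@8
  + 139.5.162.0/24 (H0) depth=24
  Q 7.169.113.221: descend ε ; hops seen [∅] ; pick no-route
  - 139.5.162.0/24 clear@24
  + 136.15.0.0/16 (H3) depth=16
  Q 136.15.0.30: descend 1000100000001111 ; hops seen [H3] ; pick H3
  + 139.0.0.0/12 (H2) depth=12
  Q 136.15.0.21: descend 1000100000001111 ; hops seen [H3] ; pick H3
  + 165.0.0.0/8 (H2) depth=8
  + 128.0.0.0/3 (H3) depth=3
  + 0.0.0.0/0 (H1) depth=0
  - 0.0.0.0/0 clear@0
  + 136.0.0.0/8 (H0) depth=8
  Q 136.15.0.1: descend 1000100000001111 ; hops seen [H3,H0,H3] ; pick H3
  + 0.0.0.0/0 (H3) depth=0
  Q 139.0.222.35: descend 1000101100000 ; hops seen [H3,H3,H2] ; pick H2
  - 139.0.0.0/12 clear@12
  + 136.15.177.192/26 (H0) depth=26
  Q 175.24.129.83: descend 1010 ; hops seen [H3] ; pick H3
  Q 136.15.0.15: descend 1000100000001111 ; hops seen [H3,H3,H0,H3] ; pick H3
  Q 136.15.0.56: descend 1000100000001111 ; hops seen [H3,H3,H0,H3] ; pick H3
  + 165.36.24.0/21 (H2) depth=21
  Q 165.36.24.88: descend 1010010100100100000110 ; hops seen [H3,H2,H2] ; pick H2
  Q 128.48.175.46: descend 1000 ; hops seen [H3,H3] ; pick H3
  Q 128.5.242.9: descend 1000 ; hops seen [H3,H3] ; pick H3
  - 136.15.0.0/16 clear@16
  Q 242.165.153.81: descend 1 ; hops seen [H3] ; pick H3
  - 136.15.177.192/26 clear@26

== LOOKUPS ==
["H2","H2","no-route","H3","H3","H3","H2","H3","H3","H3","H2","H3","H3","H3"]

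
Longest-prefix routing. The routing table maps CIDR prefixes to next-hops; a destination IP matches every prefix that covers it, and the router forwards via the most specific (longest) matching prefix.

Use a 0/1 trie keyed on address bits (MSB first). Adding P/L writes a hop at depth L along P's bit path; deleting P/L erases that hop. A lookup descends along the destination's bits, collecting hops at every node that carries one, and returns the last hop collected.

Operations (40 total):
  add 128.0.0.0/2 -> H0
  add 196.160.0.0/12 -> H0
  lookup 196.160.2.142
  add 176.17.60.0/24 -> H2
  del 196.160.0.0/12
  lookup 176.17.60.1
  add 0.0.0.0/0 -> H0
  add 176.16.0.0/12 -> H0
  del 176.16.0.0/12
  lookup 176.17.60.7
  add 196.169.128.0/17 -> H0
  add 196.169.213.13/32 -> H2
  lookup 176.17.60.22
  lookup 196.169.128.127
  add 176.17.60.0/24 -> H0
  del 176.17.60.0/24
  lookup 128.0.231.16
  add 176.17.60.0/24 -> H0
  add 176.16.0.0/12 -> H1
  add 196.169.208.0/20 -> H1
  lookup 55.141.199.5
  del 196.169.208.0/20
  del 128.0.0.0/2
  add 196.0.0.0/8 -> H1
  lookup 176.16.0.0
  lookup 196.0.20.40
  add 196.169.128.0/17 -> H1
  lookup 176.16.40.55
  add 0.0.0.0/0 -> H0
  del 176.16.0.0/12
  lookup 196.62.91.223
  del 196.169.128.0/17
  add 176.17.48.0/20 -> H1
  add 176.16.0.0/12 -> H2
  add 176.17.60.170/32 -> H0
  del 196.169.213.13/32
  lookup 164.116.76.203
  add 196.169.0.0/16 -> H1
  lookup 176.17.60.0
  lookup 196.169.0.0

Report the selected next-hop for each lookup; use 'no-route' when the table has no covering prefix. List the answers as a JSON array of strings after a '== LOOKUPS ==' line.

Apply in order:
  add 128.0.0.0/2 -> H0 at depth 2
  add 196.160.0.0/12 -> H0 at depth 12
  Q 196.160.2.142: descend 110001001010 ; hops seen [H0] ; pick H0
  add 176.17.60.0/24 -> H2 at depth 24
  - 196.160.0.0/12 clear@12
  Q 176.17.60.1: descend 101100000001000100111100 ; hops seen [H0,H2] ; pick H2
  add 0.0.0.0/0 -> H0 at depth 0
  add 176.16.0.0/12 -> H0 at depth 12
  - 176.16.0.0/12 clear@12
  Q 176.17.60.7: descend 101100000001000100111100 ; hops seen [H0,H0,H2] ; pick H2
  add 196.169.128.0/17 -> H0 at depth 17
  add 196.169.213.13/32 -> H2 at depth 32
  Q 176.17.60.22: descend 101100000001000100111100 ; hops seen [H0,H0,H2] ; pick H2
  Q 196.169.128.127: descend 11000100101010011 ; hops seen [H0,H0] ; pick H0
  add 176.17.60.0/24 -> H0 at depth 24
  - 176.17.60.0/24 clear@24
  Q 128.0.231.16: descend 10 ; hops seen [H0,H0] ; pick H0
  add 176.17.60.0/24 -> H0 at depth 24
  add 176.16.0.0/12 -> H1 at depth 12
  add 196.169.208.0/20 -> H1 at depth 20
  Q 55.141.199.5: descend ε ; hops seen [H0] ; pick H0
  - 196.169.208.0/20 clear@20
  - 128.0.0.0/2 clear@2
  add 196.0.0.0/8 -> H1 at depth 8
  Q 176.16.0.0: descend 101100000001000 ; hops seen [H0,H1] ; pick H1
  Q 196.0.20.40: descend 11000100 ; hops seen [H0,H1] ; pick H1
  add 196.169.128.0/17 -> H1 at depth 17
  Q 176.16.40.55: descend 101100000001000 ; hops seen [H0,H1] ; pick H1
  add 0.0.0.0/0 -> H0 at depth 0
  - 176.16.0.0/12 clear@12
  Q 196.62.91.223: descend 11000100 ; hops seen [H0,H1] ; pick H1
  - 196.169.128.0/17 clear@17
  add 176.17.48.0/20 -> H1 at depth 20
  add 176.16.0.0/12 -> H2 at depth 12
  add 176.17.60.170/32 -> H0 at depth 32
  - 196.169.213.13/32 clear@32
  Q 164.116.76.203: descend 101 ; hops seen [H0] ; pick H0
  add 196.169.0.0/16 -> H1 at depth 16
  Q 176.17.60.0: descend 101100000001000100111100 ; hops seen [H0,H2,H1,H0] ; pick H0
  Q 196.169.0.0: descend 1100010010101001 ; hops seen [H0,H1,H1] ; pick H1

== LOOKUPS ==
["H0","H2","H2","H2","H0","H0","H0","H1","H1","H1","H1","H0","H0","H1"]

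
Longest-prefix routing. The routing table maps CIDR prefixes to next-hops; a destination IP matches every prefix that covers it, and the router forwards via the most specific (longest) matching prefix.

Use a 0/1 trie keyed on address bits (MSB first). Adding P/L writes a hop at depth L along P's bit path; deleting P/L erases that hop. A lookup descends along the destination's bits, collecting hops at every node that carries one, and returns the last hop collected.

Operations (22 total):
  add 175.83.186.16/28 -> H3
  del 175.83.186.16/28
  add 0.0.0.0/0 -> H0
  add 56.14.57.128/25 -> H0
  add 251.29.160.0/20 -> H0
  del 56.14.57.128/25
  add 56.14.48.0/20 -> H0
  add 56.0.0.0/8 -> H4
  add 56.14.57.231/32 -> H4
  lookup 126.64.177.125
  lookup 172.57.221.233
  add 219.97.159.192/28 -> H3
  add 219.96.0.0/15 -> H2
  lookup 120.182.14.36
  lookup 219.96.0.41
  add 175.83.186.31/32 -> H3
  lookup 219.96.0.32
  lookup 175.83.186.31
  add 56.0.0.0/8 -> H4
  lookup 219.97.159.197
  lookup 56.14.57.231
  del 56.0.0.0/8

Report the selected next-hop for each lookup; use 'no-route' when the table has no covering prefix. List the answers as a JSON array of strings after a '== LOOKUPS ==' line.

Process each operation:
  + 175.83.186.16/28 (H3) depth=28
  del 175.83.186.16/28 (clear depth 28)
  + 0.0.0.0/0 (H0) depth=0
  + 56.14.57.128/25 (H0) depth=25
  + 251.29.160.0/20 (H0) depth=20
  del 56.14.57.128/25 (clear depth 25)
  + 56.14.48.0/20 (H0) depth=20
  + 56.0.0.0/8 (H4) depth=8
  + 56.14.57.231/32 (H4) depth=32
  Q 126.64.177.125: descend 0 ; hops seen [H0] ; pick H0
  Q 172.57.221.233: descend 101011 ; hops seen [H0] ; pick H0
  + 219.97.159.192/28 (H3) depth=28
  + 219.96.0.0/15 (H2) depth=15
  Q 120.182.14.36: descend 0 ; hops seen [H0] ; pick H0
  Q 219.96.0.41: descend 110110110110000 ; hops seen [H0,H2] ; pick H2
  + 175.83.186.31/32 (H3) depth=32
  Q 219.96.0.32: descend 110110110110000 ; hops seen [H0,H2] ; pick H2
  Q 175.83.186.31: descend 10101111010100111011101000011111 ; hops seen [H0,H3] ; pick H3
  + 56.0.0.0/8 (H4) depth=8
  Q 219.97.159.197: descend 1101101101100001100111111100 ; hops seen [H0,H2,H3] ; pick H3
  Q 56.14.57.231: descend 00111000000011100011100111100111 ; hops seen [H0,H4,H0,H4] ; pick H4
  del 56.0.0.0/8 (clear depth 8)

== LOOKUPS ==
["H0","H0","H0","H2","H2","H3","H3","H4"]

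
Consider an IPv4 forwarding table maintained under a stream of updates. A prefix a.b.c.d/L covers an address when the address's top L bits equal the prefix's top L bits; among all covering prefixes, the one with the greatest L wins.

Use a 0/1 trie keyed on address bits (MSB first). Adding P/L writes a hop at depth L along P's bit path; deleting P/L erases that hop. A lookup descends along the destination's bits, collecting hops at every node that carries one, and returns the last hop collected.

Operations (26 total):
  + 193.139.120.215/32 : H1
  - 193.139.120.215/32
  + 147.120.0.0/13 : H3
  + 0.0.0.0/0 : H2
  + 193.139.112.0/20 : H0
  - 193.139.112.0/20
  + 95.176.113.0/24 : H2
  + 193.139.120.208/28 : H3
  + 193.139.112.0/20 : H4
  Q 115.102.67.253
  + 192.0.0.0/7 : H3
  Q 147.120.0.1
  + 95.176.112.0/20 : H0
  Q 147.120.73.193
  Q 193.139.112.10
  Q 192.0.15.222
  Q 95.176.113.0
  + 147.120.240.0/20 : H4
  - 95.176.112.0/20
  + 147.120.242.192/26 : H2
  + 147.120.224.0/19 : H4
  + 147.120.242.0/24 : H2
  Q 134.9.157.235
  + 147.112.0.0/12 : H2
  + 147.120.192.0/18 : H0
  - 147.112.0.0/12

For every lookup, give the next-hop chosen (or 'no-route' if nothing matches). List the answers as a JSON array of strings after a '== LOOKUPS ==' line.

Trace:
  add 193.139.120.215/32 -> H1 at depth 32
  - 193.139.120.215/32 clear@32
  add 147.120.0.0/13 -> H3 at depth 13
  add 0.0.0.0/0 -> H2 at depth 0
  add 193.139.112.0/20 -> H0 at depth 20
  - 193.139.112.0/20 clear@20
  add 95.176.113.0/24 -> H2 at depth 24
  add 193.139.120.208/28 -> H3 at depth 28
  add 193.139.112.0/20 -> H4 at depth 20
  lookup 115.102.67.253: bits 01 walk d0:H2→d1:-→d2:- -> H2
  add 192.0.0.0/7 -> H3 at depth 7
  lookup 147.120.0.1: bits 1001001101111 walk d0:H2→d1:-→d2:-→d3:-→d4:-→d5:-→d6:-→d7:-→d8:-→d9:-→d10:-→d11:-→d12:-→d13:H3 -> H3
  add 95.176.112.0/20 -> H0 at depth 20
  lookup 147.120.73.193: bits 1001001101111 walk d0:H2→d1:-→d2:-→d3:-→d4:-→d5:-→d6:-→d7:-→d8:-→d9:-→d10:-→d11:-→d12:-→d13:H3 -> H3
  lookup 193.139.112.10: bits 11000001100010110111 walk d0:H2→d1:-→d2:-→d3:-→d4:-→d5:-→d6:-→d7:H3→d8:-→d9:-→d10:-→d11:-→d12:-→d13:-→d14:-→d15:-→d16:-→d17:-→d18:-→d19:-→d20:H4 -> H4
  lookup 192.0.15.222: bits 1100000 walk d0:H2→d1:-→d2:-→d3:-→d4:-→d5:-→d6:-→d7:H3 -> H3
  lookup 95.176.113.0: bits 010111111011000001110001 walk d0:H2→d1:-→d2:-→d3:-→d4:-→d5:-→d6:-→d7:-→d8:-→d9:-→d10:-→d11:-→d12:-→d13:-→d14:-→d15:-→d16:-→d17:-→d18:-→d19:-→d20:H0→d21:-→d22:-→d23:-→d24:H2 -> H2
  add 147.120.240.0/20 -> H4 at depth 20
  - 95.176.112.0/20 clear@20
  add 147.120.242.192/26 -> H2 at depth 26
  add 147.120.224.0/19 -> H4 at depth 19
  add 147.120.242.0/24 -> H2 at depth 24
  lookup 134.9.157.235: bits 100 walk d0:H2→d1:-→d2:-→d3:- -> H2
  add 147.112.0.0/12 -> H2 at depth 12
  add 147.120.192.0/18 -> H0 at depth 18
  - 147.112.0.0/12 clear@12

== LOOKUPS ==
["H2","H3","H3","H4","H3","H2","H2"]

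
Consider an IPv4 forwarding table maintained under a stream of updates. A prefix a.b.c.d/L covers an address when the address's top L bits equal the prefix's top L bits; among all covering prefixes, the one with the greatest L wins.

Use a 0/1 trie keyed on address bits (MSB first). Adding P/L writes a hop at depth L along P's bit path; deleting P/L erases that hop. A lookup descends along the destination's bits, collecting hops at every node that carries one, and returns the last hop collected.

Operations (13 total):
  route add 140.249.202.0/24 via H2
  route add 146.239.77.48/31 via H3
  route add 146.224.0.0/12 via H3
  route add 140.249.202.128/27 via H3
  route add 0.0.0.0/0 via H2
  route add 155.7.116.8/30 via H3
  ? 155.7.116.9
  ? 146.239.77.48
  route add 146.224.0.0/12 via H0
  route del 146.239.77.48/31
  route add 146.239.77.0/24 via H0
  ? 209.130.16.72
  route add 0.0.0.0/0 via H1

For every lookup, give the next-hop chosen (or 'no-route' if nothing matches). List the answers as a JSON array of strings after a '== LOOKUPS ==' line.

Process each operation:
  + 140.249.202.0/24 (H2) depth=24
  + 146.239.77.48/31 (H3) depth=31
  + 146.224.0.0/12 (H3) depth=12
  + 140.249.202.128/27 (H3) depth=27
  + 0.0.0.0/0 (H2) depth=0
  + 155.7.116.8/30 (H3) depth=30
  ? 155.7.116.9  path d0:H2→d1:-→d2:-→d3:-→d4:-→d5:-→d6:-→d7:-→d8:-→d9:-→d10:-→d11:-→d12:-→d13:-→d14:-→d15:-→d16:-→d17:-→d18:-→d19:-→d20:-→d21:-→d22:-→d23:-→d24:-→d25:-→d26:-→d27:-→d28:-→d29:-→d30:H3  best=H3
  ? 146.239.77.48  path d0:H2→d1:-→d2:-→d3:-→d4:-→d5:-→d6:-→d7:-→d8:-→d9:-→d10:-→d11:-→d12:H3→d13:-→d14:-→d15:-→d16:-→d17:-→d18:-→d19:-→d20:-→d21:-→d22:-→d23:-→d24:-→d25:-→d26:-→d27:-→d28:-→d29:-→d30:-→d31:H3  best=H3
  + 146.224.0.0/12 (H0) depth=12
  - 146.239.77.48/31 clear@31
  + 146.239.77.0/24 (H0) depth=24
  ? 209.130.16.72  path d0:H2→d1:-  best=H2
  + 0.0.0.0/0 (H1) depth=0

== LOOKUPS ==
["H3","H3","H2"]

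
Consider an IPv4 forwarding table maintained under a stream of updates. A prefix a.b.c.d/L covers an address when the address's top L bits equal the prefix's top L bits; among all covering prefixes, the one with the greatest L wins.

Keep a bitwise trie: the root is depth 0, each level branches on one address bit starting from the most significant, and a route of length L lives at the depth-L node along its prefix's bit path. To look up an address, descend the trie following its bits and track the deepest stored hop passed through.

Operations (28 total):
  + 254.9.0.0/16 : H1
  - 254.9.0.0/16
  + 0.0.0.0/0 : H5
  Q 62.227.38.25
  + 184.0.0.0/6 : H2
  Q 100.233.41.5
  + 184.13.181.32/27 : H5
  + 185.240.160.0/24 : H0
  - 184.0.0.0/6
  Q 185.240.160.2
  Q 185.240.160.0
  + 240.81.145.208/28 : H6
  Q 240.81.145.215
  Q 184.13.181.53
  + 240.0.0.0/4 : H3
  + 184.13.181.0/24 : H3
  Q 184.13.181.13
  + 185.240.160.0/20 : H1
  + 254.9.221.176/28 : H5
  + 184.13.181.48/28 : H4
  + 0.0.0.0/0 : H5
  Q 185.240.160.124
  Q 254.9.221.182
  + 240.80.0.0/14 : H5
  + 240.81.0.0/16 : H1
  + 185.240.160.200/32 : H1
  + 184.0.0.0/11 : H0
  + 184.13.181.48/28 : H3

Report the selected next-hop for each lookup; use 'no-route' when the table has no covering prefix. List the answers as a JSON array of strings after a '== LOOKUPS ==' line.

Apply in order:
  add 254.9.0.0/16 -> H1 at depth 16
  del 254.9.0.0/16 (clear depth 16)
  add 0.0.0.0/0 -> H5 at depth 0
  lookup 62.227.38.25: bits ε walk d0:H5 -> H5
  add 184.0.0.0/6 -> H2 at depth 6
  lookup 100.233.41.5: bits ε walk d0:H5 -> H5
  add 184.13.181.32/27 -> H5 at depth 27
  add 185.240.160.0/24 -> H0 at depth 24
  del 184.0.0.0/6 (clear depth 6)
  lookup 185.240.160.2: bits 101110011111000010100000 walk d0:H5→d1:-→d2:-→d3:-→d4:-→d5:-→d6:-→d7:-→d8:-→d9:-→d10:-→d11:-→d12:-→d13:-→d14:-→d15:-→d16:-→d17:-→d18:-→d19:-→d20:-→d21:-→d22:-→d23:-→d24:H0 -> H0
  lookup 185.240.160.0: bits 101110011111000010100000 walk d0:H5→d1:-→d2:-→d3:-→d4:-→d5:-→d6:-→d7:-→d8:-→d9:-→d10:-→d11:-→d12:-→d13:-→d14:-→d15:-→d16:-→d17:-→d18:-→d19:-→d20:-→d21:-→d22:-→d23:-→d24:H0 -> H0
  add 240.81.145.208/28 -> H6 at depth 28
  lookup 240.81.145.215: bits 1111000001010001100100011101 walk d0:H5→d1:-→d2:-→d3:-→d4:-→d5:-→d6:-→d7:-→d8:-→d9:-→d10:-→d11:-→d12:-→d13:-→d14:-→d15:-→d16:-→d17:-→d18:-→d19:-→d20:-→d21:-→d22:-→d23:-→d24:-→d25:-→d26:-→d27:-→d28:H6 -> H6
  lookup 184.13.181.53: bits 101110000000110110110101001 walk d0:H5→d1:-→d2:-→d3:-→d4:-→d5:-→d6:-→d7:-→d8:-→d9:-→d10:-→d11:-→d12:-→d13:-→d14:-→d15:-→d16:-→d17:-→d18:-→d19:-→d20:-→d21:-→d22:-→d23:-→d24:-→d25:-→d26:-→d27:H5 -> H5
  add 240.0.0.0/4 -> H3 at depth 4
  add 184.13.181.0/24 -> H3 at depth 24
  lookup 184.13.181.13: bits 10111000000011011011010100 walk d0:H5→d1:-→d2:-→d3:-→d4:-→d5:-→d6:-→d7:-→d8:-→d9:-→d10:-→d11:-→d12:-→d13:-→d14:-→d15:-→d16:-→d17:-→d18:-→d19:-→d20:-→d21:-→d22:-→d23:-→d24:H3→d25:-→d26:- -> H3
  add 185.240.160.0/20 -> H1 at depth 20
  add 254.9.221.176/28 -> H5 at depth 28
  add 184.13.181.48/28 -> H4 at depth 28
  add 0.0.0.0/0 -> H5 at depth 0
  lookup 185.240.160.124: bits 101110011111000010100000 walk d0:H5→d1:-→d2:-→d3:-→d4:-→d5:-→d6:-→d7:-→d8:-→d9:-→d10:-→d11:-→d12:-→d13:-→d14:-→d15:-→d16:-→d17:-→d18:-→d19:-→d20:H1→d21:-→d22:-→d23:-→d24:H0 -> H0
  lookup 254.9.221.182: bits 1111111000001001110111011011 walk d0:H5→d1:-→d2:-→d3:-→d4:H3→d5:-→d6:-→d7:-→d8:-→d9:-→d10:-→d11:-→d12:-→d13:-→d14:-→d15:-→d16:-→d17:-→d18:-→d19:-→d20:-→d21:-→d22:-→d23:-→d24:-→d25:-→d26:-→d27:-→d28:H5 -> H5
  add 240.80.0.0/14 -> H5 at depth 14
  add 240.81.0.0/16 -> H1 at depth 16
  add 185.240.160.200/32 -> H1 at depth 32
  add 184.0.0.0/11 -> H0 at depth 11
  add 184.13.181.48/28 -> H3 at depth 28

== LOOKUPS ==
["H5","H5","H0","H0","H6","H5","H3","H0","H5"]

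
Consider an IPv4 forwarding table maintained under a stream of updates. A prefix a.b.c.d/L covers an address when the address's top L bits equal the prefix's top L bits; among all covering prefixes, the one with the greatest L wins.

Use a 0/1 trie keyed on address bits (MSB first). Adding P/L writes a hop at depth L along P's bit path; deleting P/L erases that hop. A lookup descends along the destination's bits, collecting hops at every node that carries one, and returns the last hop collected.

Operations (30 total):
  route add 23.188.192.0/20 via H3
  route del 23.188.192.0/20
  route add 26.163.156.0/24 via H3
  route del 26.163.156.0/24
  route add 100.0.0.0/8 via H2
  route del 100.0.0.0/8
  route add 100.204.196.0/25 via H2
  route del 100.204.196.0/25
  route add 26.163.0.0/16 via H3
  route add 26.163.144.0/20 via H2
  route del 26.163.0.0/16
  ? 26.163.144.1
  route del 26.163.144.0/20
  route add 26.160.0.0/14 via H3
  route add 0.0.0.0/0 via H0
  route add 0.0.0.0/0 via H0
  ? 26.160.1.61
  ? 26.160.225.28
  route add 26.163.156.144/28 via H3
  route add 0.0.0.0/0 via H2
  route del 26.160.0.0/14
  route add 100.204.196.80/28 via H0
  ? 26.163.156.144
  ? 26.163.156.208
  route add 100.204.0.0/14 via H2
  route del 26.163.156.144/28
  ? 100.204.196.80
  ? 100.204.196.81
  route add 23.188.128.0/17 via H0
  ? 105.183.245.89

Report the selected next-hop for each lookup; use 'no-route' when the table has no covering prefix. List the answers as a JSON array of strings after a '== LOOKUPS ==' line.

Process each operation:
  add 23.188.192.0/20 -> H3 at depth 20
  del 23.188.192.0/20 (clear depth 20)
  add 26.163.156.0/24 -> H3 at depth 24
  del 26.163.156.0/24 (clear depth 24)
  add 100.0.0.0/8 -> H2 at depth 8
  del 100.0.0.0/8 (clear depth 8)
  add 100.204.196.0/25 -> H2 at depth 25
  del 100.204.196.0/25 (clear depth 25)
  add 26.163.0.0/16 -> H3 at depth 16
  add 26.163.144.0/20 -> H2 at depth 20
  del 26.163.0.0/16 (clear depth 16)
  ? 26.163.144.1  path d0:-→d1:-→d2:-→d3:-→d4:-→d5:-→d6:-→d7:-→d8:-→d9:-→d10:-→d11:-→d12:-→d13:-→d14:-→d15:-→d16:-→d17:-→d18:-→d19:-→d20:H2  best=H2
  del 26.163.144.0/20 (clear depth 20)
  add 26.160.0.0/14 -> H3 at depth 14
  add 0.0.0.0/0 -> H0 at depth 0
  add 0.0.0.0/0 -> H0 at depth 0
  ? 26.160.1.61  path d0:H0→d1:-→d2:-→d3:-→d4:-→d5:-→d6:-→d7:-→d8:-→d9:-→d10:-→d11:-→d12:-→d13:-→d14:H3  best=H3
  ? 26.160.225.28  path d0:H0→d1:-→d2:-→d3:-→d4:-→d5:-→d6:-→d7:-→d8:-→d9:-→d10:-→d11:-→d12:-→d13:-→d14:H3  best=H3
  add 26.163.156.144/28 -> H3 at depth 28
  add 0.0.0.0/0 -> H2 at depth 0
  del 26.160.0.0/14 (clear depth 14)
  add 100.204.196.80/28 -> H0 at depth 28
  ? 26.163.156.144  path d0:H2→d1:-→d2:-→d3:-→d4:-→d5:-→d6:-→d7:-→d8:-→d9:-→d10:-→d11:-→d12:-→d13:-→d14:-→d15:-→d16:-→d17:-→d18:-→d19:-→d20:-→d21:-→d22:-→d23:-→d24:-→d25:-→d26:-→d27:-→d28:H3  best=H3
  ? 26.163.156.208  path d0:H2→d1:-→d2:-→d3:-→d4:-→d5:-→d6:-→d7:-→d8:-→d9:-→d10:-→d11:-→d12:-→d13:-→d14:-→d15:-→d16:-→d17:-→d18:-→d19:-→d20:-→d21:-→d22:-→d23:-→d24:-→d25:-  best=H2
  add 100.204.0.0/14 -> H2 at depth 14
  del 26.163.156.144/28 (clear depth 28)
  ? 100.204.196.80  path d0:H2→d1:-→d2:-→d3:-→d4:-→d5:-→d6:-→d7:-→d8:-→d9:-→d10:-→d11:-→d12:-→d13:-→d14:H2→d15:-→d16:-→d17:-→d18:-→d19:-→d20:-→d21:-→d22:-→d23:-→d24:-→d25:-→d26:-→d27:-→d28:H0  best=H0
  ? 100.204.196.81  path d0:H2→d1:-→d2:-→d3:-→d4:-→d5:-→d6:-→d7:-→d8:-→d9:-→d10:-→d11:-→d12:-→d13:-→d14:H2→d15:-→d16:-→d17:-→d18:-→d19:-→d20:-→d21:-→d22:-→d23:-→d24:-→d25:-→d26:-→d27:-→d28:H0  best=H0
  add 23.188.128.0/17 -> H0 at depth 17
  ? 105.183.245.89  path d0:H2→d1:-→d2:-→d3:-→d4:-  best=H2

== LOOKUPS ==
["H2","H3","H3","H3","H2","H0","H0","H2"]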